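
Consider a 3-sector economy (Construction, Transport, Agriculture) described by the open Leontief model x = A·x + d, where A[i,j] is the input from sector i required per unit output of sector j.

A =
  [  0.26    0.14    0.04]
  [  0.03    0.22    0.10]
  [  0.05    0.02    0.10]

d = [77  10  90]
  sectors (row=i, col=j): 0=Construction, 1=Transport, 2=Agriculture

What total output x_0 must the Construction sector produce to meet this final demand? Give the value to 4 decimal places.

115.7098

Form M = I − A:
  [  0.74   -0.14   -0.04]
  [ -0.03    0.78   -0.10]
  [ -0.05   -0.02    0.90]
Leontief inverse L = M⁻¹:
  [  1.3674    0.2477    0.0883]
  [  0.0625    1.2970    0.1469]
  [  0.0774    0.0426    1.1193]
Total output x = L · d:
  x_0 = 1.3674·77 + 0.2477·10 + 0.0883·90 = 115.7098
  x_1 = 0.0625·77 + 1.2970·10 + 0.1469·90 = 31.0039
  x_2 = 0.0774·77 + 0.0426·10 + 1.1193·90 = 107.1173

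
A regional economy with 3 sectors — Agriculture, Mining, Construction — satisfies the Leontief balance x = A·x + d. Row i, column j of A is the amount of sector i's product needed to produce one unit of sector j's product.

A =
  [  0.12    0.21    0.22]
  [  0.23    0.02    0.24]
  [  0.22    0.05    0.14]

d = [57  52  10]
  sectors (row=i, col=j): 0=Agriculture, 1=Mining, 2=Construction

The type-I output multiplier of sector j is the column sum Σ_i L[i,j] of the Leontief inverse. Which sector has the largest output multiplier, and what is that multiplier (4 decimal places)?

Form M = I − A:
  [  0.88   -0.21   -0.22]
  [ -0.23    0.98   -0.24]
  [ -0.22   -0.05    0.86]
Leontief inverse L = M⁻¹:
  [  1.3218    0.3048    0.4232]
  [  0.3987    1.1271    0.4165]
  [  0.3613    0.1435    1.2953]
Total output x = L · d:
  x_0 = 1.3218·57 + 0.3048·52 + 0.4232·10 = 95.4292
  x_1 = 0.3987·57 + 1.1271·52 + 0.4165·10 = 85.5014
  x_2 = 0.3613·57 + 0.1435·52 + 1.2953·10 = 41.0110
Output multipliers (column sums of L):
  Agriculture: 2.0819
  Mining: 1.5755
  Construction: 2.1350

Construction (2.1350)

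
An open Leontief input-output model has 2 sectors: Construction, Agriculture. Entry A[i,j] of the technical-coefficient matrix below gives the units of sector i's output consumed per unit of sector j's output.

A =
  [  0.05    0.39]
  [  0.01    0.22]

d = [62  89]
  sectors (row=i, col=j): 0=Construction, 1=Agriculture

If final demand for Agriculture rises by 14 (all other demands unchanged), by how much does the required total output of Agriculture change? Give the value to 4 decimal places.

18.0437

Form M = I − A:
  [  0.95   -0.39]
  [ -0.01    0.78]
Leontief inverse L = M⁻¹:
  [  1.0582    0.5291]
  [  0.0136    1.2888]
Total output x = L · d:
  x_0 = 1.0582·62 + 0.5291·89 = 112.6984
  x_1 = 0.0136·62 + 1.2888·89 = 115.5474
Δx_1 = L[1,1] · Δd_1 = 1.2888 · 14 = 18.0437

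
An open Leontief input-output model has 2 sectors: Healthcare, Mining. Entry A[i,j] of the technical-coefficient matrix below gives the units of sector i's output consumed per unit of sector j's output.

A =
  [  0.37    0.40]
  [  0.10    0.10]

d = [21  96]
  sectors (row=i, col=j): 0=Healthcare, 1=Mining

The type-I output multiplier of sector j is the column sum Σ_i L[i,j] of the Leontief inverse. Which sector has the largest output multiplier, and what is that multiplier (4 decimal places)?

Form M = I − A:
  [  0.63   -0.40]
  [ -0.10    0.90]
Leontief inverse L = M⁻¹:
  [  1.7078    0.7590]
  [  0.1898    1.1954]
Total output x = L · d:
  x_0 = 1.7078·21 + 0.7590·96 = 108.7287
  x_1 = 0.1898·21 + 1.1954·96 = 118.7476
Output multipliers (column sums of L):
  Healthcare: 1.8975
  Mining: 1.9545

Mining (1.9545)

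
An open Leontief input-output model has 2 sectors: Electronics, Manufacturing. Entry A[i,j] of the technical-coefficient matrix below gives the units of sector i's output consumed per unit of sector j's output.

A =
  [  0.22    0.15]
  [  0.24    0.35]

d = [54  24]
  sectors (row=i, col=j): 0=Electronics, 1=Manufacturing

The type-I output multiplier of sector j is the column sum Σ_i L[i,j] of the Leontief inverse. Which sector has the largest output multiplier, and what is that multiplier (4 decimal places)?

Form M = I − A:
  [  0.78   -0.15]
  [ -0.24    0.65]
Leontief inverse L = M⁻¹:
  [  1.3800    0.3185]
  [  0.5096    1.6561]
Total output x = L · d:
  x_0 = 1.3800·54 + 0.3185·24 = 82.1656
  x_1 = 0.5096·54 + 1.6561·24 = 67.2611
Output multipliers (column sums of L):
  Electronics: 1.8896
  Manufacturing: 1.9745

Manufacturing (1.9745)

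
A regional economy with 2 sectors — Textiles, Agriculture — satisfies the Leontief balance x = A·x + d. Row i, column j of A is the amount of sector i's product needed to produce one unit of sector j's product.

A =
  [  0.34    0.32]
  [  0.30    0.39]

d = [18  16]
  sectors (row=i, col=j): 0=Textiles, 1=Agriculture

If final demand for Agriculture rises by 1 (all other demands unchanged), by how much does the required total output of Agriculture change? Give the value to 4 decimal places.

2.1526

Form M = I − A:
  [  0.66   -0.32]
  [ -0.30    0.61]
Leontief inverse L = M⁻¹:
  [  1.9896    1.0437]
  [  0.9785    2.1526]
Total output x = L · d:
  x_0 = 1.9896·18 + 1.0437·16 = 52.5114
  x_1 = 0.9785·18 + 2.1526·16 = 52.0548
Δx_1 = L[1,1] · Δd_1 = 2.1526 · 1 = 2.1526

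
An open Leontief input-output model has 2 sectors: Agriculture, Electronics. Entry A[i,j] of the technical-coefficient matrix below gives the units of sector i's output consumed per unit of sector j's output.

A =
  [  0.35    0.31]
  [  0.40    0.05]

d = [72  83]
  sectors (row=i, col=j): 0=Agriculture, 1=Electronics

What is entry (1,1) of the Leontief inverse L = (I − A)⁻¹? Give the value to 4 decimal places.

L[1,1] = 1.3171

Form M = I − A:
  [  0.65   -0.31]
  [ -0.40    0.95]
Leontief inverse L = M⁻¹:
  [  1.9250    0.6282]
  [  0.8105    1.3171]
Total output x = L · d:
  x_0 = 1.9250·72 + 0.6282·83 = 190.7396
  x_1 = 0.8105·72 + 1.3171·83 = 167.6798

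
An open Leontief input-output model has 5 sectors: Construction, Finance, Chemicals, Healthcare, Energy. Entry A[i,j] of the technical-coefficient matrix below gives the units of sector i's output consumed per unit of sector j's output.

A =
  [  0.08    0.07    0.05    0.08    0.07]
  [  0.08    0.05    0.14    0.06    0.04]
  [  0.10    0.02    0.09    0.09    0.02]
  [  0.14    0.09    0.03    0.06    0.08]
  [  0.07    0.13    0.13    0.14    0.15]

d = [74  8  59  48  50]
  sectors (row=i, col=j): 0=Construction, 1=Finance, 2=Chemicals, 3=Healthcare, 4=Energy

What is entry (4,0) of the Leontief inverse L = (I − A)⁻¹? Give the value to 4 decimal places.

L[4,0] = 0.1711

Form M = I − A:
  [  0.92   -0.07   -0.05   -0.08   -0.07]
  [ -0.08    0.95   -0.14   -0.06   -0.04]
  [ -0.10   -0.02    0.91   -0.09   -0.02]
  [ -0.14   -0.09   -0.03    0.94   -0.08]
  [ -0.07   -0.13   -0.13   -0.14    0.85]
Leontief inverse L = M⁻¹:
  [  1.1363    0.1137    0.1005    0.1305    0.1136]
  [  0.1380    1.0879    0.1897    0.1109    0.0775]
  [  0.1516    0.0549    1.1278    0.1324    0.0541]
  [  0.2018    0.1405    0.0882    1.1179    0.1305]
  [  0.1711    0.2073    0.2243    0.2321    1.2274]
Total output x = L · d:
  x_0 = 1.1363·74 + 0.1137·8 + 0.1005·59 + 0.1305·48 + 0.1136·50 = 102.8632
  x_1 = 0.1380·74 + 1.0879·8 + 0.1897·59 + 0.1109·48 + 0.0775·50 = 39.2995
  x_2 = 0.1516·74 + 0.0549·8 + 1.1278·59 + 0.1324·48 + 0.0541·50 = 87.2570
  x_3 = 0.2018·74 + 0.1405·8 + 0.0882·59 + 1.1179·48 + 0.1305·50 = 81.4476
  x_4 = 0.1711·74 + 0.2073·8 + 0.2243·59 + 0.2321·48 + 1.2274·50 = 100.0652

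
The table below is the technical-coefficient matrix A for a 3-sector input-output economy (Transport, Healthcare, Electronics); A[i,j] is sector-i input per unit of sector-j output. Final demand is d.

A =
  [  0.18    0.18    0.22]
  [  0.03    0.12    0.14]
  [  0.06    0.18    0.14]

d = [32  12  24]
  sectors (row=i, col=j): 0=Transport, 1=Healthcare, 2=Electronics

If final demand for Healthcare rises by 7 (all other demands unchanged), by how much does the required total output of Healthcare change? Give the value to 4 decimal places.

Form M = I − A:
  [  0.82   -0.18   -0.22]
  [ -0.03    0.88   -0.14]
  [ -0.06   -0.18    0.86]
Leontief inverse L = M⁻¹:
  [  1.2593    0.3346    0.3766]
  [  0.0589    1.1911    0.2090]
  [  0.1002    0.2727    1.2328]
Total output x = L · d:
  x_0 = 1.2593·32 + 0.3346·12 + 0.3766·24 = 53.3524
  x_1 = 0.0589·32 + 1.1911·12 + 0.2090·24 = 21.1928
  x_2 = 0.1002·32 + 0.2727·12 + 1.2328·24 = 36.0649
Δx_1 = L[1,1] · Δd_1 = 1.1911 · 7 = 8.3380

8.3380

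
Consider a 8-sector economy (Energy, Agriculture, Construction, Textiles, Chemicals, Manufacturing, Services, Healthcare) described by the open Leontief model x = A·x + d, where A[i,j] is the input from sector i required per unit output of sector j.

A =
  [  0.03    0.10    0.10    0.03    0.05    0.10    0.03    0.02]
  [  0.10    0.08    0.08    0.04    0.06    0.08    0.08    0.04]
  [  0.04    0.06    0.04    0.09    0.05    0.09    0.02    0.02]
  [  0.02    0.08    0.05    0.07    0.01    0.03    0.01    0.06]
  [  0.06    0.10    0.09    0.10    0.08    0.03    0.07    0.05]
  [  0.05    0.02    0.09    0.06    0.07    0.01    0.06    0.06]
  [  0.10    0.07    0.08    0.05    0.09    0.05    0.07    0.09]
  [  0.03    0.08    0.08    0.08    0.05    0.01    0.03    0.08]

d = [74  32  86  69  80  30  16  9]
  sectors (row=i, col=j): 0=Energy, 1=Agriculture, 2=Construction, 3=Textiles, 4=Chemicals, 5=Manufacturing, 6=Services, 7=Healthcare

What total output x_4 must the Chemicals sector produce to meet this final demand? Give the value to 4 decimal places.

138.1875

Form M = I − A:
  [  0.97   -0.10   -0.10   -0.03   -0.05   -0.10   -0.03   -0.02]
  [ -0.10    0.92   -0.08   -0.04   -0.06   -0.08   -0.08   -0.04]
  [ -0.04   -0.06    0.96   -0.09   -0.05   -0.09   -0.02   -0.02]
  [ -0.02   -0.08   -0.05    0.93   -0.01   -0.03   -0.01   -0.06]
  [ -0.06   -0.10   -0.09   -0.10    0.92   -0.03   -0.07   -0.05]
  [ -0.05   -0.02   -0.09   -0.06   -0.07    0.99   -0.06   -0.06]
  [ -0.10   -0.07   -0.08   -0.05   -0.09   -0.05    0.93   -0.09]
  [ -0.03   -0.08   -0.08   -0.08   -0.05   -0.01   -0.03    0.92]
Leontief inverse L = M⁻¹:
  [  1.0792    0.1606    0.1647    0.0872    0.1006    0.1469    0.0722    0.0618]
  [  0.1594    1.1586    0.1619    0.1078    0.1226    0.1390    0.1306    0.0929]
  [  0.0795    0.1141    1.0966    0.1395    0.0910    0.1273    0.0544    0.0582]
  [  0.0519    0.1247    0.0938    1.1096    0.0413    0.0615    0.0364    0.0908]
  [  0.1203    0.1835    0.1709    0.1723    1.1409    0.0894    0.1202    0.1051]
  [  0.0908    0.0806    0.1476    0.1145    0.1141    1.0519    0.0940    0.1001]
  [  0.1613    0.1569    0.1672    0.1251    0.1557    0.1109    1.1225    0.1476]
  [  0.0733    0.1427    0.1393    0.1355    0.0938    0.0532    0.0658    1.1216]
Total output x = L · d:
  x_0 = 1.0792·74 + 0.1606·32 + 0.1647·86 + 0.0872·69 + 0.1006·80 + 0.1469·30 + 0.0722·16 + 0.0618·9 = 119.3512
  x_1 = 0.1594·74 + 1.1586·32 + 0.1619·86 + 0.1078·69 + 0.1226·80 + 0.1390·30 + 0.1306·16 + 0.0929·9 = 87.1393
  x_2 = 0.0795·74 + 0.1141·32 + 1.0966·86 + 0.1395·69 + 0.0910·80 + 0.1273·30 + 0.0544·16 + 0.0582·9 = 125.9613
  x_3 = 0.0519·74 + 0.1247·32 + 0.0938·86 + 1.1096·69 + 0.0413·80 + 0.0615·30 + 0.0364·16 + 0.0908·9 = 99.0021
  x_4 = 0.1203·74 + 0.1835·32 + 0.1709·86 + 0.1723·69 + 1.1409·80 + 0.0894·30 + 0.1202·16 + 0.1051·9 = 138.1875
  x_5 = 0.0908·74 + 0.0806·32 + 0.1476·86 + 0.1145·69 + 0.1141·80 + 1.0519·30 + 0.0940·16 + 0.1001·9 = 72.9864
  x_6 = 0.1613·74 + 0.1569·32 + 0.1672·86 + 0.1251·69 + 0.1557·80 + 0.1109·30 + 1.1225·16 + 0.1476·9 = 75.0418
  x_7 = 0.0733·74 + 0.1427·32 + 0.1393·86 + 0.1355·69 + 0.0938·80 + 0.0532·30 + 0.0658·16 + 1.1216·9 = 51.5644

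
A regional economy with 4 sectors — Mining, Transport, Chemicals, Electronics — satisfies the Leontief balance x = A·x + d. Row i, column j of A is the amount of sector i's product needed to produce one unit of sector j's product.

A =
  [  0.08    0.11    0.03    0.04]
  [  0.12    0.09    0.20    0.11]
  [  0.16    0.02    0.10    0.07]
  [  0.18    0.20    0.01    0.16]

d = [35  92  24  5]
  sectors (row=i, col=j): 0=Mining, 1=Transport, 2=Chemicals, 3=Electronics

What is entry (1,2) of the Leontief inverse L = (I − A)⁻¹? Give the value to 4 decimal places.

L[1,2] = 0.2711

Form M = I − A:
  [  0.92   -0.11   -0.03   -0.04]
  [ -0.12    0.91   -0.20   -0.11]
  [ -0.16   -0.02    0.90   -0.07]
  [ -0.18   -0.20   -0.01    0.84]
Leontief inverse L = M⁻¹:
  [  1.1360    0.1567    0.0736    0.0807]
  [  0.2371    1.1748    0.2711    0.1877]
  [  0.2308    0.0784    1.1375    0.1160]
  [  0.3026    0.3142    0.0938    1.2539]
Total output x = L · d:
  x_0 = 1.1360·35 + 0.1567·92 + 0.0736·24 + 0.0807·5 = 56.3438
  x_1 = 0.2371·35 + 1.1748·92 + 0.2711·24 + 0.1877·5 = 123.8215
  x_2 = 0.2308·35 + 0.0784·92 + 1.1375·24 + 0.1160·5 = 43.1699
  x_3 = 0.3026·35 + 0.3142·92 + 0.0938·24 + 1.2539·5 = 48.0213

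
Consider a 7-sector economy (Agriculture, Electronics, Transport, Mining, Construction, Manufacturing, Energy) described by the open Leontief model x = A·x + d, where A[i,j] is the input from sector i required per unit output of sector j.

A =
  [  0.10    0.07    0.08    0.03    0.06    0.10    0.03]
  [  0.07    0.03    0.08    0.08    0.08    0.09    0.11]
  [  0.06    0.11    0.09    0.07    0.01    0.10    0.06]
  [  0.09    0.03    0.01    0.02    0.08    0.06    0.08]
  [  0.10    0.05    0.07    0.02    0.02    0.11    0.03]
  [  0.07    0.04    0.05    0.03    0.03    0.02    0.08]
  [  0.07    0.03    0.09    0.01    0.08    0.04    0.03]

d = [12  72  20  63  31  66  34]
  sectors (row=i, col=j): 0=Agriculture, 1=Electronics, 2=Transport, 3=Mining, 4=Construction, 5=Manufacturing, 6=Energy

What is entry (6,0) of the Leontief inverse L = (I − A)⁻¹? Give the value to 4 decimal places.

L[6,0] = 0.1193

Form M = I − A:
  [  0.90   -0.07   -0.08   -0.03   -0.06   -0.10   -0.03]
  [ -0.07    0.97   -0.08   -0.08   -0.08   -0.09   -0.11]
  [ -0.06   -0.11    0.91   -0.07   -0.01   -0.10   -0.06]
  [ -0.09   -0.03   -0.01    0.98   -0.08   -0.06   -0.08]
  [ -0.10   -0.05   -0.07   -0.02    0.98   -0.11   -0.03]
  [ -0.07   -0.04   -0.05   -0.03   -0.03    0.98   -0.08]
  [ -0.07   -0.03   -0.09   -0.01   -0.08   -0.04    0.97]
Leontief inverse L = M⁻¹:
  [  1.1653    0.1159    0.1376    0.0627    0.0987    0.1618    0.0793]
  [  0.1432    1.0788    0.1428    0.1116    0.1254    0.1558    0.1615]
  [  0.1272    0.1560    1.1497    0.1060    0.0554    0.1621    0.1166]
  [  0.1421    0.0623    0.0550    1.0405    0.1118    0.1067    0.1129]
  [  0.1547    0.0892    0.1189    0.0476    1.0530    0.1602    0.0720]
  [  0.1144    0.0704    0.0907    0.0506    0.0594    1.0621    0.1107]
  [  0.1193    0.0671    0.1351    0.0346    0.1066    0.0896    1.0641]
Total output x = L · d:
  x_0 = 1.1653·12 + 0.1159·72 + 0.1376·20 + 0.0627·63 + 0.0987·31 + 0.1618·66 + 0.0793·34 = 45.4618
  x_1 = 0.1432·12 + 1.0788·72 + 0.1428·20 + 0.1116·63 + 0.1254·31 + 0.1558·66 + 0.1615·34 = 108.9383
  x_2 = 0.1272·12 + 0.1560·72 + 1.1497·20 + 0.1060·63 + 0.0554·31 + 0.1621·66 + 0.1166·34 = 58.8067
  x_3 = 0.1421·12 + 0.0623·72 + 0.0550·20 + 1.0405·63 + 0.1118·31 + 0.1067·66 + 0.1129·34 = 87.1892
  x_4 = 0.1547·12 + 0.0892·72 + 0.1189·20 + 0.0476·63 + 1.0530·31 + 0.1602·66 + 0.0720·34 = 59.3217
  x_5 = 0.1144·12 + 0.0704·72 + 0.0907·20 + 0.0506·63 + 0.0594·31 + 1.0621·66 + 0.1107·34 = 87.1418
  x_6 = 0.1193·12 + 0.0671·72 + 0.1351·20 + 0.0346·63 + 0.1066·31 + 0.0896·66 + 1.0641·34 = 56.5427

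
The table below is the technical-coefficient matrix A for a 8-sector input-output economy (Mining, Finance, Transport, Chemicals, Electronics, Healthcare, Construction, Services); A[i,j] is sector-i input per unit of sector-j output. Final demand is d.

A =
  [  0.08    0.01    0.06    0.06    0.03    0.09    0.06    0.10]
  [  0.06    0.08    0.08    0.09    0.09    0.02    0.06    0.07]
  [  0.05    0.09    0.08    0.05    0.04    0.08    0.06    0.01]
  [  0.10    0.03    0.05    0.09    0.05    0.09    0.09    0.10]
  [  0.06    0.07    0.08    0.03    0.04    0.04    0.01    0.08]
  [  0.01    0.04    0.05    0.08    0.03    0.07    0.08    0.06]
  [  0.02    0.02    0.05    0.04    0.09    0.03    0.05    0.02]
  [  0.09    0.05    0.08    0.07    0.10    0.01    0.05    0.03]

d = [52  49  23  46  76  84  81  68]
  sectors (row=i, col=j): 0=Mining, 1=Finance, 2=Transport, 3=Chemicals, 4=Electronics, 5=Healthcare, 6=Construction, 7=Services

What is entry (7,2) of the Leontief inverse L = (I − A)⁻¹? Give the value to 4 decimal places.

L[7,2] = 0.1408

Form M = I − A:
  [  0.92   -0.01   -0.06   -0.06   -0.03   -0.09   -0.06   -0.10]
  [ -0.06    0.92   -0.08   -0.09   -0.09   -0.02   -0.06   -0.07]
  [ -0.05   -0.09    0.92   -0.05   -0.04   -0.08   -0.06   -0.01]
  [ -0.10   -0.03   -0.05    0.91   -0.05   -0.09   -0.09   -0.10]
  [ -0.06   -0.07   -0.08   -0.03    0.96   -0.04   -0.01   -0.08]
  [ -0.01   -0.04   -0.05   -0.08   -0.03    0.93   -0.08   -0.06]
  [ -0.02   -0.02   -0.05   -0.04   -0.09   -0.03    0.95   -0.02]
  [ -0.09   -0.05   -0.08   -0.07   -0.10   -0.01   -0.05    0.97]
Leontief inverse L = M⁻¹:
  [  1.1338    0.0510    0.1191    0.1182    0.0823    0.1414    0.1143    0.1519]
  [  0.1252    1.1327    0.1504    0.1556    0.1517    0.0762    0.1186    0.1319]
  [  0.0975    0.1338    1.1367    0.1058    0.0892    0.1284    0.1113    0.0599]
  [  0.1668    0.0794    0.1221    1.1613    0.1149    0.1525    0.1561    0.1660]
  [  0.1084    0.1110    0.1338    0.0805    1.0859    0.0820    0.0548    0.1246]
  [  0.0547    0.0773    0.1005    0.1306    0.0774    1.1120    0.1270    0.1035]
  [  0.0537    0.0503    0.0895    0.0746    0.1229    0.0619    1.0813    0.0540]
  [  0.1462    0.0947    0.1408    0.1250    0.1502    0.0618    0.0999    1.0854]
Total output x = L · d:
  x_0 = 1.1338·52 + 0.0510·49 + 0.1191·23 + 0.1182·46 + 0.0823·76 + 0.1414·84 + 0.1143·81 + 0.1519·68 = 107.3462
  x_1 = 0.1252·52 + 1.1327·49 + 0.1504·23 + 0.1556·46 + 0.1517·76 + 0.0762·84 + 0.1186·81 + 0.1319·68 = 109.1425
  x_2 = 0.0975·52 + 0.1338·49 + 1.1367·23 + 0.1058·46 + 0.0892·76 + 0.1284·84 + 0.1113·81 + 0.0599·68 = 73.2903
  x_3 = 0.1668·52 + 0.0794·49 + 0.1221·23 + 1.1613·46 + 0.1149·76 + 0.1525·84 + 0.1561·81 + 0.1660·68 = 114.2714
  x_4 = 0.1084·52 + 0.1110·49 + 0.1338·23 + 0.0805·46 + 1.0859·76 + 0.0820·84 + 0.0548·81 + 0.1246·68 = 120.1866
  x_5 = 0.0547·52 + 0.0773·49 + 0.1005·23 + 0.1306·46 + 0.0774·76 + 1.1120·84 + 0.1270·81 + 0.1035·68 = 131.5690
  x_6 = 0.0537·52 + 0.0503·49 + 0.0895·23 + 0.0746·46 + 0.1229·76 + 0.0619·84 + 1.0813·81 + 0.0540·68 = 116.5513
  x_7 = 0.1462·52 + 0.0947·49 + 0.1408·23 + 0.1250·46 + 0.1502·76 + 0.0618·84 + 0.0999·81 + 1.0854·68 = 119.7345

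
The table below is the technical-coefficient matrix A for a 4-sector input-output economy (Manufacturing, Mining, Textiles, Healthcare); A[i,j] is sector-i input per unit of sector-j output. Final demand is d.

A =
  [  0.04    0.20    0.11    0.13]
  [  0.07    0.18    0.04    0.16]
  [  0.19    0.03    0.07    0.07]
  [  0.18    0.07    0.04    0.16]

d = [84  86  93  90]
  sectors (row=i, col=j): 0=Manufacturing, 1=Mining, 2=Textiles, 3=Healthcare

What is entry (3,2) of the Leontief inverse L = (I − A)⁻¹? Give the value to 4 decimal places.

Form M = I − A:
  [  0.96   -0.20   -0.11   -0.13]
  [ -0.07    0.82   -0.04   -0.16]
  [ -0.19   -0.03    0.93   -0.07]
  [ -0.18   -0.07   -0.04    0.84]
Leontief inverse L = M⁻¹:
  [  1.1419    0.3055    0.1589    0.2482]
  [  0.1629    1.2861    0.0865    0.2774]
  [  0.2589    0.1173    1.1176    0.1556]
  [  0.2706    0.1782    0.0945    1.2742]
Total output x = L · d:
  x_0 = 1.1419·84 + 0.3055·86 + 0.1589·93 + 0.2482·90 = 159.3054
  x_1 = 0.1629·84 + 1.2861·86 + 0.0865·93 + 0.2774·90 = 157.2997
  x_2 = 0.2589·84 + 0.1173·86 + 1.1176·93 + 0.1556·90 = 149.7779
  x_3 = 0.2706·84 + 0.1782·86 + 0.0945·93 + 1.2742·90 = 161.5203

L[3,2] = 0.0945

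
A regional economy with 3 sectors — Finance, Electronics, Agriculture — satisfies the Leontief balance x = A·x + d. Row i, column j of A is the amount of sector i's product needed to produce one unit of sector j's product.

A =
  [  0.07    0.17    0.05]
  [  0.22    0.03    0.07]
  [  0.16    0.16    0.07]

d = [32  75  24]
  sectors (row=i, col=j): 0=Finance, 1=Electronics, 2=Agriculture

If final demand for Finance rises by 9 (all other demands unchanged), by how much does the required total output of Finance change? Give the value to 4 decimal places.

10.2490

Form M = I − A:
  [  0.93   -0.17   -0.05]
  [ -0.22    0.97   -0.07]
  [ -0.16   -0.16    0.93]
Leontief inverse L = M⁻¹:
  [  1.1388    0.2123    0.0772]
  [  0.2758    1.0953    0.0973]
  [  0.2434    0.2250    1.1053]
Total output x = L · d:
  x_0 = 1.1388·32 + 0.2123·75 + 0.0772·24 = 54.2173
  x_1 = 0.2758·32 + 1.0953·75 + 0.0973·24 = 93.3102
  x_2 = 0.2434·32 + 0.2250·75 + 1.1053·24 = 51.1875
Δx_0 = L[0,0] · Δd_0 = 1.1388 · 9 = 10.2490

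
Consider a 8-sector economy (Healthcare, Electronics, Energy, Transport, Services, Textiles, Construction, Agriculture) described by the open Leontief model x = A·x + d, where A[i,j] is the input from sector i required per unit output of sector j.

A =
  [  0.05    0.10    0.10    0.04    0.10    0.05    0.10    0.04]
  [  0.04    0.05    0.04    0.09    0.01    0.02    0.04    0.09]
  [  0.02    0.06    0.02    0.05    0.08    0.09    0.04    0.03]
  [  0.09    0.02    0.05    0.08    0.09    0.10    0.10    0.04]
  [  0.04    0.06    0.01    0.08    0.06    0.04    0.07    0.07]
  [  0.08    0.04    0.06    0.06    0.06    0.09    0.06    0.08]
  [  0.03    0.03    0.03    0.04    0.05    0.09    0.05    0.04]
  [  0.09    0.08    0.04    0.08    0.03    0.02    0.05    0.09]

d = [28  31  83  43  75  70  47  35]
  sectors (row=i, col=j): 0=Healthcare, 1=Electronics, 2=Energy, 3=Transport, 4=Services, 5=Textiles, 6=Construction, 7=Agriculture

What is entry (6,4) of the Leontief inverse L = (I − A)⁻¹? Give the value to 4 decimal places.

L[6,4] = 0.0906

Form M = I − A:
  [  0.95   -0.10   -0.10   -0.04   -0.10   -0.05   -0.10   -0.04]
  [ -0.04    0.95   -0.04   -0.09   -0.01   -0.02   -0.04   -0.09]
  [ -0.02   -0.06    0.98   -0.05   -0.08   -0.09   -0.04   -0.03]
  [ -0.09   -0.02   -0.05    0.92   -0.09   -0.10   -0.10   -0.04]
  [ -0.04   -0.06   -0.01   -0.08    0.94   -0.04   -0.07   -0.07]
  [ -0.08   -0.04   -0.06   -0.06   -0.06    0.91   -0.06   -0.08]
  [ -0.03   -0.03   -0.03   -0.04   -0.05   -0.09    0.95   -0.04]
  [ -0.09   -0.08   -0.04   -0.08   -0.03   -0.02   -0.05    0.91]
Leontief inverse L = M⁻¹:
  [  1.1041    0.1565    0.1426    0.1088    0.1611    0.1158    0.1649    0.1033]
  [  0.0836    1.0890    0.0727    0.1383    0.0529    0.0648    0.0873    0.1335]
  [  0.0623    0.0977    1.0512    0.0994    0.1224    0.1361    0.0870    0.0766]
  [  0.1504    0.0776    0.0987    1.1479    0.1586    0.1721    0.1721    0.1029]
  [  0.0874    0.1026    0.0454    0.1342    1.1070    0.0898    0.1231    0.1198]
  [  0.1376    0.0958    0.1058    0.1246    0.1214    1.1535    0.1253    0.1407]
  [  0.0694    0.0657    0.0600    0.0840    0.0906    0.1344    1.0936    0.0821]
  [  0.1422    0.1314    0.0825    0.1400    0.0841    0.0740    0.1098    1.1448]
Total output x = L · d:
  x_0 = 1.1041·28 + 0.1565·31 + 0.1426·83 + 0.1088·43 + 0.1611·75 + 0.1158·70 + 0.1649·47 + 0.1033·35 = 83.8344
  x_1 = 0.0836·28 + 1.0890·31 + 0.0727·83 + 0.1383·43 + 0.0529·75 + 0.0648·70 + 0.0873·47 + 0.1335·35 = 65.3604
  x_2 = 0.0623·28 + 0.0977·31 + 1.0512·83 + 0.0994·43 + 0.1224·75 + 0.1361·70 + 0.0870·47 + 0.0766·35 = 121.7773
  x_3 = 0.1504·28 + 0.0776·31 + 0.0987·83 + 1.1479·43 + 0.1586·75 + 0.1721·70 + 0.1721·47 + 0.1029·35 = 99.7986
  x_4 = 0.0874·28 + 0.1026·31 + 0.0454·83 + 0.1342·43 + 1.1070·75 + 0.0898·70 + 0.1231·47 + 0.1198·35 = 114.4567
  x_5 = 0.1376·28 + 0.0958·31 + 0.1058·83 + 0.1246·43 + 0.1214·75 + 1.1535·70 + 0.1253·47 + 0.1407·35 = 121.6228
  x_6 = 0.0694·28 + 0.0657·31 + 0.0600·83 + 0.0840·43 + 0.0906·75 + 0.1344·70 + 1.0936·47 + 0.0821·35 = 83.0478
  x_7 = 0.1422·28 + 0.1314·31 + 0.0825·83 + 0.1400·43 + 0.0841·75 + 0.0740·70 + 0.1098·47 + 1.1448·35 = 77.6346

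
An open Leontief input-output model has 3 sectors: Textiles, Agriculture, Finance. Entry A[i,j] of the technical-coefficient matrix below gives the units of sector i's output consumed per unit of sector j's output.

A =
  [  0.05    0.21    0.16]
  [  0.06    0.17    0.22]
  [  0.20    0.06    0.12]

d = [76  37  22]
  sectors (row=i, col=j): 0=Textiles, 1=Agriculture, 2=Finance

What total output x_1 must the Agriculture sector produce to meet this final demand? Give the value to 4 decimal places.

Form M = I − A:
  [  0.95   -0.21   -0.16]
  [ -0.06    0.83   -0.22]
  [ -0.20   -0.06    0.88]
Leontief inverse L = M⁻¹:
  [  1.1315    0.3067    0.2824]
  [  0.1527    1.2684    0.3449]
  [  0.2676    0.1562    1.2241]
Total output x = L · d:
  x_0 = 1.1315·76 + 0.3067·37 + 0.2824·22 = 103.5502
  x_1 = 0.1527·76 + 1.2684·37 + 0.3449·22 = 66.1233
  x_2 = 0.2676·76 + 0.1562·37 + 1.2241·22 = 53.0426

66.1233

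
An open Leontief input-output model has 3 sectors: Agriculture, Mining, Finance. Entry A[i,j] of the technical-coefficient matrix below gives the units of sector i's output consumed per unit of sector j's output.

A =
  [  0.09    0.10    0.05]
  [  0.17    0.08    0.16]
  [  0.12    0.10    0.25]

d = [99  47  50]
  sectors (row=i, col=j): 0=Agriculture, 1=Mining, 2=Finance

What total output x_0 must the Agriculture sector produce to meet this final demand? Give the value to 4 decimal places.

Form M = I − A:
  [  0.91   -0.10   -0.05]
  [ -0.17    0.92   -0.16]
  [ -0.12   -0.10    0.75]
Leontief inverse L = M⁻¹:
  [  1.1379    0.1351    0.1047]
  [  0.2477    1.1422    0.2602]
  [  0.2151    0.1739    1.3848]
Total output x = L · d:
  x_0 = 1.1379·99 + 0.1351·47 + 0.1047·50 = 124.2377
  x_1 = 0.2477·99 + 1.1422·47 + 0.2602·50 = 91.2102
  x_2 = 0.2151·99 + 0.1739·47 + 1.3848·50 = 98.7061

124.2377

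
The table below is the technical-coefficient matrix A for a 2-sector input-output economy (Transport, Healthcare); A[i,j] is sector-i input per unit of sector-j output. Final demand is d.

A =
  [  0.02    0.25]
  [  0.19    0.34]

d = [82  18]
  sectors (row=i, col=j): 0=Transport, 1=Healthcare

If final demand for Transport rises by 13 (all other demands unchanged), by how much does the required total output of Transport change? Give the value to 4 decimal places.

14.3167

Form M = I − A:
  [  0.98   -0.25]
  [ -0.19    0.66]
Leontief inverse L = M⁻¹:
  [  1.1013    0.4172]
  [  0.3170    1.6352]
Total output x = L · d:
  x_0 = 1.1013·82 + 0.4172·18 = 97.8141
  x_1 = 0.3170·82 + 1.6352·18 = 55.4313
Δx_0 = L[0,0] · Δd_0 = 1.1013 · 13 = 14.3167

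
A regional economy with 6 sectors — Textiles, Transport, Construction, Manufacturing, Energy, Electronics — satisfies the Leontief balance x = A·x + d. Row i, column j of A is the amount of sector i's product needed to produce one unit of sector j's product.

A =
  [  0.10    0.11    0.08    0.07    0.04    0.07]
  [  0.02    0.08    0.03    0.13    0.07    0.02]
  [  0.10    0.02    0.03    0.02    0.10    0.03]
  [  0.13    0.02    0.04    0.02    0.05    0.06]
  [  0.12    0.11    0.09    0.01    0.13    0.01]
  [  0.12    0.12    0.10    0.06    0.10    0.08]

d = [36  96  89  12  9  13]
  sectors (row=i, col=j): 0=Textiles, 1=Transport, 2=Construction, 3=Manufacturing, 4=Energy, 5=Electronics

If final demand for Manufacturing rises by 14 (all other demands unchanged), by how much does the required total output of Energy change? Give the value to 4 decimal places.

0.7616

Form M = I − A:
  [  0.90   -0.11   -0.08   -0.07   -0.04   -0.07]
  [ -0.02    0.92   -0.03   -0.13   -0.07   -0.02]
  [ -0.10   -0.02    0.97   -0.02   -0.10   -0.03]
  [ -0.13   -0.02   -0.04    0.98   -0.05   -0.06]
  [ -0.12   -0.11   -0.09   -0.01    0.87   -0.01]
  [ -0.12   -0.12   -0.10   -0.06   -0.10    0.92]
Leontief inverse L = M⁻¹:
  [  1.1735    0.1715    0.1272    0.1167    0.1013    0.1059]
  [  0.0760    1.1203    0.0627    0.1592    0.1150    0.0438]
  [  0.1527    0.0664    1.0662    0.0462    0.1436    0.0524]
  [  0.1863    0.0695    0.0786    1.0509    0.0937    0.0878]
  [  0.1919    0.1753    0.1385    0.0544    1.1959    0.0395]
  [  0.2126    0.1993    0.1608    0.1154    0.1799    1.1222]
Total output x = L · d:
  x_0 = 1.1735·36 + 0.1715·96 + 0.1272·89 + 0.1167·12 + 0.1013·9 + 0.1059·13 = 73.7242
  x_1 = 0.0760·36 + 1.1203·96 + 0.0627·89 + 0.1592·12 + 0.1150·9 + 0.0438·13 = 119.3827
  x_2 = 0.1527·36 + 0.0664·96 + 1.0662·89 + 0.0462·12 + 0.1436·9 + 0.0524·13 = 109.2983
  x_3 = 0.1863·36 + 0.0695·96 + 0.0786·89 + 1.0509·12 + 0.0937·9 + 0.0878·13 = 34.9643
  x_4 = 0.1919·36 + 0.1753·96 + 0.1385·89 + 0.0544·12 + 1.1959·9 + 0.0395·13 = 47.9913
  x_5 = 0.2126·36 + 0.1993·96 + 0.1608·89 + 0.1154·12 + 0.1799·9 + 1.1222·13 = 58.6953
Δx_4 = L[4,3] · Δd_3 = 0.0544 · 14 = 0.7616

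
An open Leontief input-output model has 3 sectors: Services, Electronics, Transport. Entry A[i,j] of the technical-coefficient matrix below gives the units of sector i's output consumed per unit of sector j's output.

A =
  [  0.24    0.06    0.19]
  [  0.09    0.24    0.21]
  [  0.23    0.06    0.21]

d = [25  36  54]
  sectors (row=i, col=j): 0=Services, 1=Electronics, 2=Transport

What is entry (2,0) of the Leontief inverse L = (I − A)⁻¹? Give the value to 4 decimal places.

L[2,0] = 0.4446

Form M = I − A:
  [  0.76   -0.06   -0.19]
  [ -0.09    0.76   -0.21]
  [ -0.23   -0.06    0.79]
Leontief inverse L = M⁻¹:
  [  1.4502    0.1451    0.3873]
  [  0.2946    1.3735    0.4359]
  [  0.4446    0.1465    1.4117]
Total output x = L · d:
  x_0 = 1.4502·25 + 0.1451·36 + 0.3873·54 = 62.3937
  x_1 = 0.2946·25 + 1.3735·36 + 0.4359·54 = 80.3501
  x_2 = 0.4446·25 + 0.1465·36 + 1.4117·54 = 92.6222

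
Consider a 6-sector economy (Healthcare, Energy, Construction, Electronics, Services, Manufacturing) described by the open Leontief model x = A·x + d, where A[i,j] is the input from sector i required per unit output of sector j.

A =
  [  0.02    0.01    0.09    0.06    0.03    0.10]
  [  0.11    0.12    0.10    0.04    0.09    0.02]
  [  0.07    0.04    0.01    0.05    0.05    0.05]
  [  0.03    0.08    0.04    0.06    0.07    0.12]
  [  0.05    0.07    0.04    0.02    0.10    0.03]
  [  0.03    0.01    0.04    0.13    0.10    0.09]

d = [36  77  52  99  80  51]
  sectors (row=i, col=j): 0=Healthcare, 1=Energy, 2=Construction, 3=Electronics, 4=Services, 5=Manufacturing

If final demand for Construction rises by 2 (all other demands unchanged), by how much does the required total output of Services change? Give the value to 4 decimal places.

0.1342

Form M = I − A:
  [  0.98   -0.01   -0.09   -0.06   -0.03   -0.10]
  [ -0.11    0.88   -0.10   -0.04   -0.09   -0.02]
  [ -0.07   -0.04    0.99   -0.05   -0.05   -0.05]
  [ -0.03   -0.08   -0.04    0.94   -0.07   -0.12]
  [ -0.05   -0.07   -0.04   -0.02    0.90   -0.03]
  [ -0.03   -0.01   -0.04   -0.13   -0.10    0.91]
Leontief inverse L = M⁻¹:
  [  1.0423    0.0322    0.1100    0.0940    0.0665    0.1359]
  [  0.1526    1.1639    0.1430    0.0789    0.1428    0.0653]
  [  0.0898    0.0624    1.0342    0.0763    0.0816    0.0808]
  [  0.0632    0.1157    0.0734    1.1018    0.1215    0.1628]
  [  0.0771    0.0991    0.0671    0.0449    1.1372    0.0577]
  [  0.0575    0.0440    0.0685    0.1697    0.1497    1.1373]
Total output x = L · d:
  x_0 = 1.0423·36 + 0.0322·77 + 0.1100·52 + 0.0940·99 + 0.0665·80 + 0.1359·51 = 67.2724
  x_1 = 0.1526·36 + 1.1639·77 + 0.1430·52 + 0.0789·99 + 0.1428·80 + 0.0653·51 = 125.1208
  x_2 = 0.0898·36 + 0.0624·77 + 1.0342·52 + 0.0763·99 + 0.0816·80 + 0.0808·51 = 80.0225
  x_3 = 0.0632·36 + 0.1157·77 + 0.0734·52 + 1.1018·99 + 0.1215·80 + 0.1628·51 = 142.1089
  x_4 = 0.0771·36 + 0.0991·77 + 0.0671·52 + 0.0449·99 + 1.1372·80 + 0.0577·51 = 112.2655
  x_5 = 0.0575·36 + 0.0440·77 + 0.0685·52 + 0.1697·99 + 0.1497·80 + 1.1373·51 = 95.7923
Δx_4 = L[4,2] · Δd_2 = 0.0671 · 2 = 0.1342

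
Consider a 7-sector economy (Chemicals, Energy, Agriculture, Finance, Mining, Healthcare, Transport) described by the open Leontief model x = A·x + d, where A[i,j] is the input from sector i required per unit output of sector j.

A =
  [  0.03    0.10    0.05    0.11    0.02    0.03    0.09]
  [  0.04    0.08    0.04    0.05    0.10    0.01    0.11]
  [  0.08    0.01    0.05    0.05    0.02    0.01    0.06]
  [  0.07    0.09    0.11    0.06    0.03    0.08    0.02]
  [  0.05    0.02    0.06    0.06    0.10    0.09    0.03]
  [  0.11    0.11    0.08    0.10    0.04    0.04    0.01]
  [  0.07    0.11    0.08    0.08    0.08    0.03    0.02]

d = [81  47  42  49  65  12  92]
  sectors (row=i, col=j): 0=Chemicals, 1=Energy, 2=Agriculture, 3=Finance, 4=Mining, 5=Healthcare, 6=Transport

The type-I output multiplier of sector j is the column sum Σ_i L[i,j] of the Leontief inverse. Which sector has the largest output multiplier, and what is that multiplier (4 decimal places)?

Form M = I − A:
  [  0.97   -0.10   -0.05   -0.11   -0.02   -0.03   -0.09]
  [ -0.04    0.92   -0.04   -0.05   -0.10   -0.01   -0.11]
  [ -0.08   -0.01    0.95   -0.05   -0.02   -0.01   -0.06]
  [ -0.07   -0.09   -0.11    0.94   -0.03   -0.08   -0.02]
  [ -0.05   -0.02   -0.06   -0.06    0.90   -0.09   -0.03]
  [ -0.11   -0.11   -0.08   -0.10   -0.04    0.96   -0.01]
  [ -0.07   -0.11   -0.08   -0.08   -0.08   -0.03    0.98]
Leontief inverse L = M⁻¹:
  [  1.0768    0.1578    0.1018    0.1612    0.0632    0.0597    0.1287]
  [  0.0845    1.1329    0.0892    0.1014    0.1481    0.0423    0.1474]
  [  0.1091    0.0466    1.0826    0.0859    0.0434    0.0290    0.0849]
  [  0.1202    0.1460    0.1605    1.1156    0.0701    0.1085    0.0633]
  [  0.0969    0.0694    0.1084    0.1118    1.1381    0.1228    0.0617]
  [  0.1599    0.1716    0.1347    0.1595    0.0839    1.0729    0.0590]
  [  0.1179    0.1651    0.1317    0.1350    0.1259    0.0631    1.0651]
Total output x = L · d:
  x_0 = 1.0768·81 + 0.1578·47 + 0.1018·42 + 0.1612·49 + 0.0632·65 + 0.0597·12 + 0.1287·92 = 123.4716
  x_1 = 0.0845·81 + 1.1329·47 + 0.0892·42 + 0.1014·49 + 0.1481·65 + 0.0423·12 + 0.1474·92 = 92.5022
  x_2 = 0.1091·81 + 0.0466·47 + 1.0826·42 + 0.0859·49 + 0.0434·65 + 0.0290·12 + 0.0849·92 = 71.6822
  x_3 = 0.1202·81 + 0.1460·47 + 0.1605·42 + 1.1156·49 + 0.0701·65 + 0.1085·12 + 0.0633·92 = 89.6899
  x_4 = 0.0969·81 + 0.0694·47 + 0.1084·42 + 0.1118·49 + 1.1381·65 + 0.1228·12 + 0.0617·92 = 102.2661
  x_5 = 0.1599·81 + 0.1716·47 + 0.1347·42 + 0.1595·49 + 0.0839·65 + 1.0729·12 + 0.0590·92 = 58.2450
  x_6 = 0.1179·81 + 0.1651·47 + 0.1317·42 + 0.1350·49 + 0.1259·65 + 0.0631·12 + 1.0651·92 = 136.3843
Output multipliers (column sums of L):
  Chemicals: 1.7653
  Energy: 1.8895
  Agriculture: 1.8091
  Finance: 1.8703
  Mining: 1.6725
  Healthcare: 1.4983
  Transport: 1.6100

Energy (1.8895)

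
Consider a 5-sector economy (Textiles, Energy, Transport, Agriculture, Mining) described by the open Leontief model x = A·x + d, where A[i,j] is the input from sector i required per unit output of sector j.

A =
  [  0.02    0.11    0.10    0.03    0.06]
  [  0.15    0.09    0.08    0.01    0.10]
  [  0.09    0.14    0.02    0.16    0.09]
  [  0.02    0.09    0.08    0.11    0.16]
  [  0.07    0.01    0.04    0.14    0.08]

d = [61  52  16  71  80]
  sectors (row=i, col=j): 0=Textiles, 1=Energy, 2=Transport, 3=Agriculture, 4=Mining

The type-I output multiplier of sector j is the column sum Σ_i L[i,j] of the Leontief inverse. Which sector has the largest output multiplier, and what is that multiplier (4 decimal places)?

Form M = I − A:
  [  0.98   -0.11   -0.10   -0.03   -0.06]
  [ -0.15    0.91   -0.08   -0.01   -0.10]
  [ -0.09   -0.14    0.98   -0.16   -0.09]
  [ -0.02   -0.09   -0.08    0.89   -0.16]
  [ -0.07   -0.01   -0.04   -0.14    0.92]
Leontief inverse L = M⁻¹:
  [  1.0666    0.1585    0.1329    0.0795    0.1136]
  [  0.2008    1.1512    0.1266    0.0680    0.1624]
  [  0.1483    0.2085    1.0785    0.2292    0.1777]
  [  0.0758    0.1488    0.1267    1.1884    0.2402]
  [  0.1013    0.0563    0.0777    0.1976    1.1416]
Total output x = L · d:
  x_0 = 1.0666·61 + 0.1585·52 + 0.1329·16 + 0.0795·71 + 0.1136·80 = 90.1647
  x_1 = 0.2008·61 + 1.1512·52 + 0.1266·16 + 0.0680·71 + 0.1624·80 = 91.9630
  x_2 = 0.1483·61 + 0.2085·52 + 1.0785·16 + 0.2292·71 + 0.1777·80 = 67.6335
  x_3 = 0.0758·61 + 0.1488·52 + 0.1267·16 + 1.1884·71 + 0.2402·80 = 117.9825
  x_4 = 0.1013·61 + 0.0563·52 + 0.0777·16 + 0.1976·71 + 1.1416·80 = 115.7109
Output multipliers (column sums of L):
  Textiles: 1.5929
  Energy: 1.7233
  Transport: 1.5424
  Agriculture: 1.7627
  Mining: 1.8356

Mining (1.8356)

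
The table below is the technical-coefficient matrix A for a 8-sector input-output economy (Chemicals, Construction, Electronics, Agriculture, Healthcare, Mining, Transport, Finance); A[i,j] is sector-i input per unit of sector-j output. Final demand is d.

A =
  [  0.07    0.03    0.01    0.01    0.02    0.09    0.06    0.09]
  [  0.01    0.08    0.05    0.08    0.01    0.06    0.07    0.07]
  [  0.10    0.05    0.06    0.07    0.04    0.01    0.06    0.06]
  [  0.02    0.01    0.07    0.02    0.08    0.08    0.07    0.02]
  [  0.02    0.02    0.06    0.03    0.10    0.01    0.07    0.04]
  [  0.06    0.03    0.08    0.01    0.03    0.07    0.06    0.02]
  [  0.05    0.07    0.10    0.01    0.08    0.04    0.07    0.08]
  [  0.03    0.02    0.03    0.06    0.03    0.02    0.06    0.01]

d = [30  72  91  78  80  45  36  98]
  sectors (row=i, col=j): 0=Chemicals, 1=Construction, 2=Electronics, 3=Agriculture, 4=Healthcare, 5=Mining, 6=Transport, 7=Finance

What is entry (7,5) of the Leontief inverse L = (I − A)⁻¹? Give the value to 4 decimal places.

Form M = I − A:
  [  0.93   -0.03   -0.01   -0.01   -0.02   -0.09   -0.06   -0.09]
  [ -0.01    0.92   -0.05   -0.08   -0.01   -0.06   -0.07   -0.07]
  [ -0.10   -0.05    0.94   -0.07   -0.04   -0.01   -0.06   -0.06]
  [ -0.02   -0.01   -0.07    0.98   -0.08   -0.08   -0.07   -0.02]
  [ -0.02   -0.02   -0.06   -0.03    0.90   -0.01   -0.07   -0.04]
  [ -0.06   -0.03   -0.08   -0.01   -0.03    0.93   -0.06   -0.02]
  [ -0.05   -0.07   -0.10   -0.01   -0.08   -0.04    0.93   -0.08]
  [ -0.03   -0.02   -0.03   -0.06   -0.03   -0.02   -0.06    0.99]
Leontief inverse L = M⁻¹:
  [  1.0992    0.0536    0.0443    0.0297    0.0464    0.1202    0.0990    0.1193]
  [  0.0409    1.1097    0.0939    0.1075    0.0439    0.0935    0.1163    0.1031]
  [  0.1348    0.0787    1.1000    0.0963    0.0757    0.0458    0.1079    0.0991]
  [  0.0512    0.0343    0.1093    1.0403    0.1138    0.1049    0.1098    0.0503]
  [  0.0462    0.0426    0.0953    0.0511    1.1343    0.0310    0.1080    0.0692]
  [  0.0927    0.0553    0.1155    0.0309    0.0576    1.0977    0.0985    0.0524]
  [  0.0895    0.1045    0.1470    0.0433    0.1199    0.0729    1.1233    0.1224]
  [  0.0500    0.0372    0.0573    0.0738    0.0543    0.0408    0.0886    1.0324]
Total output x = L · d:
  x_0 = 1.0992·30 + 0.0536·72 + 0.0443·91 + 0.0297·78 + 0.0464·80 + 0.1202·45 + 0.0990·36 + 0.1193·98 = 67.5612
  x_1 = 0.0409·30 + 1.1097·72 + 0.0939·91 + 0.1075·78 + 0.0439·80 + 0.0935·45 + 0.1163·36 + 0.1031·98 = 120.0563
  x_2 = 0.1348·30 + 0.0787·72 + 1.1000·91 + 0.0963·78 + 0.0757·80 + 0.0458·45 + 0.1079·36 + 0.0991·98 = 139.0472
  x_3 = 0.0512·30 + 0.0343·72 + 0.1093·91 + 1.0403·78 + 0.1138·80 + 0.1049·45 + 0.1098·36 + 0.0503·98 = 117.7984
  x_4 = 0.0462·30 + 0.0426·72 + 0.0953·91 + 0.0511·78 + 1.1343·80 + 0.0310·45 + 0.1080·36 + 0.0692·98 = 119.9333
  x_5 = 0.0927·30 + 0.0553·72 + 0.1155·91 + 0.0309·78 + 0.0576·80 + 1.0977·45 + 0.0985·36 + 0.0524·98 = 82.3714
  x_6 = 0.0895·30 + 0.1045·72 + 0.1470·91 + 0.0433·78 + 0.1199·80 + 0.0729·45 + 1.1233·36 + 0.1224·98 = 92.2696
  x_7 = 0.0500·30 + 0.0372·72 + 0.0573·91 + 0.0738·78 + 0.0543·80 + 0.0408·45 + 0.0886·36 + 1.0324·98 = 125.7059

L[7,5] = 0.0408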